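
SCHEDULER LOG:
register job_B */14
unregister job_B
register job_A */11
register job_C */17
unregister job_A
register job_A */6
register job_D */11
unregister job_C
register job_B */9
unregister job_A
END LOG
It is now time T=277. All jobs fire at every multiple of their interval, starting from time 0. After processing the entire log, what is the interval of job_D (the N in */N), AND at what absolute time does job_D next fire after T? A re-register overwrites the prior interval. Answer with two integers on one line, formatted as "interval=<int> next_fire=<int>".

Answer: interval=11 next_fire=286

Derivation:
Op 1: register job_B */14 -> active={job_B:*/14}
Op 2: unregister job_B -> active={}
Op 3: register job_A */11 -> active={job_A:*/11}
Op 4: register job_C */17 -> active={job_A:*/11, job_C:*/17}
Op 5: unregister job_A -> active={job_C:*/17}
Op 6: register job_A */6 -> active={job_A:*/6, job_C:*/17}
Op 7: register job_D */11 -> active={job_A:*/6, job_C:*/17, job_D:*/11}
Op 8: unregister job_C -> active={job_A:*/6, job_D:*/11}
Op 9: register job_B */9 -> active={job_A:*/6, job_B:*/9, job_D:*/11}
Op 10: unregister job_A -> active={job_B:*/9, job_D:*/11}
Final interval of job_D = 11
Next fire of job_D after T=277: (277//11+1)*11 = 286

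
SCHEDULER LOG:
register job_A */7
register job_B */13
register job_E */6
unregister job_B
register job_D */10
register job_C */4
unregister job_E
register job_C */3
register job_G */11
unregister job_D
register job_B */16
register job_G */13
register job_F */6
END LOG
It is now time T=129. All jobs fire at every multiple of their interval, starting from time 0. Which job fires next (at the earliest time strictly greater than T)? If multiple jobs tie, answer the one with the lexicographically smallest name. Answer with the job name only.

Answer: job_G

Derivation:
Op 1: register job_A */7 -> active={job_A:*/7}
Op 2: register job_B */13 -> active={job_A:*/7, job_B:*/13}
Op 3: register job_E */6 -> active={job_A:*/7, job_B:*/13, job_E:*/6}
Op 4: unregister job_B -> active={job_A:*/7, job_E:*/6}
Op 5: register job_D */10 -> active={job_A:*/7, job_D:*/10, job_E:*/6}
Op 6: register job_C */4 -> active={job_A:*/7, job_C:*/4, job_D:*/10, job_E:*/6}
Op 7: unregister job_E -> active={job_A:*/7, job_C:*/4, job_D:*/10}
Op 8: register job_C */3 -> active={job_A:*/7, job_C:*/3, job_D:*/10}
Op 9: register job_G */11 -> active={job_A:*/7, job_C:*/3, job_D:*/10, job_G:*/11}
Op 10: unregister job_D -> active={job_A:*/7, job_C:*/3, job_G:*/11}
Op 11: register job_B */16 -> active={job_A:*/7, job_B:*/16, job_C:*/3, job_G:*/11}
Op 12: register job_G */13 -> active={job_A:*/7, job_B:*/16, job_C:*/3, job_G:*/13}
Op 13: register job_F */6 -> active={job_A:*/7, job_B:*/16, job_C:*/3, job_F:*/6, job_G:*/13}
  job_A: interval 7, next fire after T=129 is 133
  job_B: interval 16, next fire after T=129 is 144
  job_C: interval 3, next fire after T=129 is 132
  job_F: interval 6, next fire after T=129 is 132
  job_G: interval 13, next fire after T=129 is 130
Earliest = 130, winner (lex tiebreak) = job_G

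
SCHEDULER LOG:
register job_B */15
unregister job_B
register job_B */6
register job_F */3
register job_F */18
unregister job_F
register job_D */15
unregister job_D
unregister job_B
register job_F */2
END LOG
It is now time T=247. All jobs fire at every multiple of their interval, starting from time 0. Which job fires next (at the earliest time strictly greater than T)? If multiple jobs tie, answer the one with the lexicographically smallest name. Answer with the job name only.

Op 1: register job_B */15 -> active={job_B:*/15}
Op 2: unregister job_B -> active={}
Op 3: register job_B */6 -> active={job_B:*/6}
Op 4: register job_F */3 -> active={job_B:*/6, job_F:*/3}
Op 5: register job_F */18 -> active={job_B:*/6, job_F:*/18}
Op 6: unregister job_F -> active={job_B:*/6}
Op 7: register job_D */15 -> active={job_B:*/6, job_D:*/15}
Op 8: unregister job_D -> active={job_B:*/6}
Op 9: unregister job_B -> active={}
Op 10: register job_F */2 -> active={job_F:*/2}
  job_F: interval 2, next fire after T=247 is 248
Earliest = 248, winner (lex tiebreak) = job_F

Answer: job_F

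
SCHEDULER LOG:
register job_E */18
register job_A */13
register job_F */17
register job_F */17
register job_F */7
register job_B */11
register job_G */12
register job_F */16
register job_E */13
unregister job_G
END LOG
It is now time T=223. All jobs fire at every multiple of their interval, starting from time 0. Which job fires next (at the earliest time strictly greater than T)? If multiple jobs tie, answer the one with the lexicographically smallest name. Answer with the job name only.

Answer: job_F

Derivation:
Op 1: register job_E */18 -> active={job_E:*/18}
Op 2: register job_A */13 -> active={job_A:*/13, job_E:*/18}
Op 3: register job_F */17 -> active={job_A:*/13, job_E:*/18, job_F:*/17}
Op 4: register job_F */17 -> active={job_A:*/13, job_E:*/18, job_F:*/17}
Op 5: register job_F */7 -> active={job_A:*/13, job_E:*/18, job_F:*/7}
Op 6: register job_B */11 -> active={job_A:*/13, job_B:*/11, job_E:*/18, job_F:*/7}
Op 7: register job_G */12 -> active={job_A:*/13, job_B:*/11, job_E:*/18, job_F:*/7, job_G:*/12}
Op 8: register job_F */16 -> active={job_A:*/13, job_B:*/11, job_E:*/18, job_F:*/16, job_G:*/12}
Op 9: register job_E */13 -> active={job_A:*/13, job_B:*/11, job_E:*/13, job_F:*/16, job_G:*/12}
Op 10: unregister job_G -> active={job_A:*/13, job_B:*/11, job_E:*/13, job_F:*/16}
  job_A: interval 13, next fire after T=223 is 234
  job_B: interval 11, next fire after T=223 is 231
  job_E: interval 13, next fire after T=223 is 234
  job_F: interval 16, next fire after T=223 is 224
Earliest = 224, winner (lex tiebreak) = job_F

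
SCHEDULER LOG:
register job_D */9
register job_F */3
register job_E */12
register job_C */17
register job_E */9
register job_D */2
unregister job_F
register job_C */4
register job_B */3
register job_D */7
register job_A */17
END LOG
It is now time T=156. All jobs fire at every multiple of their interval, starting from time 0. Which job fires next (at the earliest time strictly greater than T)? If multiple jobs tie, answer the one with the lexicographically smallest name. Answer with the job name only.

Answer: job_B

Derivation:
Op 1: register job_D */9 -> active={job_D:*/9}
Op 2: register job_F */3 -> active={job_D:*/9, job_F:*/3}
Op 3: register job_E */12 -> active={job_D:*/9, job_E:*/12, job_F:*/3}
Op 4: register job_C */17 -> active={job_C:*/17, job_D:*/9, job_E:*/12, job_F:*/3}
Op 5: register job_E */9 -> active={job_C:*/17, job_D:*/9, job_E:*/9, job_F:*/3}
Op 6: register job_D */2 -> active={job_C:*/17, job_D:*/2, job_E:*/9, job_F:*/3}
Op 7: unregister job_F -> active={job_C:*/17, job_D:*/2, job_E:*/9}
Op 8: register job_C */4 -> active={job_C:*/4, job_D:*/2, job_E:*/9}
Op 9: register job_B */3 -> active={job_B:*/3, job_C:*/4, job_D:*/2, job_E:*/9}
Op 10: register job_D */7 -> active={job_B:*/3, job_C:*/4, job_D:*/7, job_E:*/9}
Op 11: register job_A */17 -> active={job_A:*/17, job_B:*/3, job_C:*/4, job_D:*/7, job_E:*/9}
  job_A: interval 17, next fire after T=156 is 170
  job_B: interval 3, next fire after T=156 is 159
  job_C: interval 4, next fire after T=156 is 160
  job_D: interval 7, next fire after T=156 is 161
  job_E: interval 9, next fire after T=156 is 162
Earliest = 159, winner (lex tiebreak) = job_B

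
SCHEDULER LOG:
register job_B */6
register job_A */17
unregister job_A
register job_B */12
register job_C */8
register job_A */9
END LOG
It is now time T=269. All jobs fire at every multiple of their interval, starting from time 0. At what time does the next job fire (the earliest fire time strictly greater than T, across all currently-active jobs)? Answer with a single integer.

Op 1: register job_B */6 -> active={job_B:*/6}
Op 2: register job_A */17 -> active={job_A:*/17, job_B:*/6}
Op 3: unregister job_A -> active={job_B:*/6}
Op 4: register job_B */12 -> active={job_B:*/12}
Op 5: register job_C */8 -> active={job_B:*/12, job_C:*/8}
Op 6: register job_A */9 -> active={job_A:*/9, job_B:*/12, job_C:*/8}
  job_A: interval 9, next fire after T=269 is 270
  job_B: interval 12, next fire after T=269 is 276
  job_C: interval 8, next fire after T=269 is 272
Earliest fire time = 270 (job job_A)

Answer: 270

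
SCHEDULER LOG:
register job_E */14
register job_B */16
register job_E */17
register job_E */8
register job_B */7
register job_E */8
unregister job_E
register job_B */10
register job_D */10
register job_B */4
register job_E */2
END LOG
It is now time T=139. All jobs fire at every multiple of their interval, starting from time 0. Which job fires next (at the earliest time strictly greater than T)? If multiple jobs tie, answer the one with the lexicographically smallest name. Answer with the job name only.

Answer: job_B

Derivation:
Op 1: register job_E */14 -> active={job_E:*/14}
Op 2: register job_B */16 -> active={job_B:*/16, job_E:*/14}
Op 3: register job_E */17 -> active={job_B:*/16, job_E:*/17}
Op 4: register job_E */8 -> active={job_B:*/16, job_E:*/8}
Op 5: register job_B */7 -> active={job_B:*/7, job_E:*/8}
Op 6: register job_E */8 -> active={job_B:*/7, job_E:*/8}
Op 7: unregister job_E -> active={job_B:*/7}
Op 8: register job_B */10 -> active={job_B:*/10}
Op 9: register job_D */10 -> active={job_B:*/10, job_D:*/10}
Op 10: register job_B */4 -> active={job_B:*/4, job_D:*/10}
Op 11: register job_E */2 -> active={job_B:*/4, job_D:*/10, job_E:*/2}
  job_B: interval 4, next fire after T=139 is 140
  job_D: interval 10, next fire after T=139 is 140
  job_E: interval 2, next fire after T=139 is 140
Earliest = 140, winner (lex tiebreak) = job_B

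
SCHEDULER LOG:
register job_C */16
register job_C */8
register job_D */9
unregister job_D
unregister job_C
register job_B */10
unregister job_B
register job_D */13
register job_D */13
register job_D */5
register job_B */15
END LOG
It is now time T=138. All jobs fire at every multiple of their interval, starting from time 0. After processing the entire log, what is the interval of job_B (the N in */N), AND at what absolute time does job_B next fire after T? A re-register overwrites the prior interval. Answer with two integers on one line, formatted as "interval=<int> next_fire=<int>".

Answer: interval=15 next_fire=150

Derivation:
Op 1: register job_C */16 -> active={job_C:*/16}
Op 2: register job_C */8 -> active={job_C:*/8}
Op 3: register job_D */9 -> active={job_C:*/8, job_D:*/9}
Op 4: unregister job_D -> active={job_C:*/8}
Op 5: unregister job_C -> active={}
Op 6: register job_B */10 -> active={job_B:*/10}
Op 7: unregister job_B -> active={}
Op 8: register job_D */13 -> active={job_D:*/13}
Op 9: register job_D */13 -> active={job_D:*/13}
Op 10: register job_D */5 -> active={job_D:*/5}
Op 11: register job_B */15 -> active={job_B:*/15, job_D:*/5}
Final interval of job_B = 15
Next fire of job_B after T=138: (138//15+1)*15 = 150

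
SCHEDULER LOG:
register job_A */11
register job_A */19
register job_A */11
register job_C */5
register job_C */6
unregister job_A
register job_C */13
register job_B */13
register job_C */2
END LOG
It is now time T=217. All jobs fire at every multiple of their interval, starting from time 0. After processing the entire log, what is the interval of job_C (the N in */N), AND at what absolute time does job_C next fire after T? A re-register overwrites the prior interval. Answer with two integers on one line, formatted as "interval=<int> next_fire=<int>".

Op 1: register job_A */11 -> active={job_A:*/11}
Op 2: register job_A */19 -> active={job_A:*/19}
Op 3: register job_A */11 -> active={job_A:*/11}
Op 4: register job_C */5 -> active={job_A:*/11, job_C:*/5}
Op 5: register job_C */6 -> active={job_A:*/11, job_C:*/6}
Op 6: unregister job_A -> active={job_C:*/6}
Op 7: register job_C */13 -> active={job_C:*/13}
Op 8: register job_B */13 -> active={job_B:*/13, job_C:*/13}
Op 9: register job_C */2 -> active={job_B:*/13, job_C:*/2}
Final interval of job_C = 2
Next fire of job_C after T=217: (217//2+1)*2 = 218

Answer: interval=2 next_fire=218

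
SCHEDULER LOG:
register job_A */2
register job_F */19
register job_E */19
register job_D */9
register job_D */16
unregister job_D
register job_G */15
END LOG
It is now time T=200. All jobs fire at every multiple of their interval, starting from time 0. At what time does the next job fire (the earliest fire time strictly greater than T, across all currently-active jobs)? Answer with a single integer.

Answer: 202

Derivation:
Op 1: register job_A */2 -> active={job_A:*/2}
Op 2: register job_F */19 -> active={job_A:*/2, job_F:*/19}
Op 3: register job_E */19 -> active={job_A:*/2, job_E:*/19, job_F:*/19}
Op 4: register job_D */9 -> active={job_A:*/2, job_D:*/9, job_E:*/19, job_F:*/19}
Op 5: register job_D */16 -> active={job_A:*/2, job_D:*/16, job_E:*/19, job_F:*/19}
Op 6: unregister job_D -> active={job_A:*/2, job_E:*/19, job_F:*/19}
Op 7: register job_G */15 -> active={job_A:*/2, job_E:*/19, job_F:*/19, job_G:*/15}
  job_A: interval 2, next fire after T=200 is 202
  job_E: interval 19, next fire after T=200 is 209
  job_F: interval 19, next fire after T=200 is 209
  job_G: interval 15, next fire after T=200 is 210
Earliest fire time = 202 (job job_A)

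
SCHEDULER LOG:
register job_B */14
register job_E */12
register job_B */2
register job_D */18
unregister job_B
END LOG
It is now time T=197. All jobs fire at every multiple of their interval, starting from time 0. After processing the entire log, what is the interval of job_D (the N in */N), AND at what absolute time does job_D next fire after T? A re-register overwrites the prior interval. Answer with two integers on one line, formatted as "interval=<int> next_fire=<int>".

Op 1: register job_B */14 -> active={job_B:*/14}
Op 2: register job_E */12 -> active={job_B:*/14, job_E:*/12}
Op 3: register job_B */2 -> active={job_B:*/2, job_E:*/12}
Op 4: register job_D */18 -> active={job_B:*/2, job_D:*/18, job_E:*/12}
Op 5: unregister job_B -> active={job_D:*/18, job_E:*/12}
Final interval of job_D = 18
Next fire of job_D after T=197: (197//18+1)*18 = 198

Answer: interval=18 next_fire=198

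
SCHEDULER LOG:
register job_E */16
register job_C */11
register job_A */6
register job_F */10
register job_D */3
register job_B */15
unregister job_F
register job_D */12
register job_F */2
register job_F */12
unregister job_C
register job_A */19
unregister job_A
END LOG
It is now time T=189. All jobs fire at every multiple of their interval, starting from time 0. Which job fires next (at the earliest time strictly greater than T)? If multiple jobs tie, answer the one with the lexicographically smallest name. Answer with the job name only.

Answer: job_D

Derivation:
Op 1: register job_E */16 -> active={job_E:*/16}
Op 2: register job_C */11 -> active={job_C:*/11, job_E:*/16}
Op 3: register job_A */6 -> active={job_A:*/6, job_C:*/11, job_E:*/16}
Op 4: register job_F */10 -> active={job_A:*/6, job_C:*/11, job_E:*/16, job_F:*/10}
Op 5: register job_D */3 -> active={job_A:*/6, job_C:*/11, job_D:*/3, job_E:*/16, job_F:*/10}
Op 6: register job_B */15 -> active={job_A:*/6, job_B:*/15, job_C:*/11, job_D:*/3, job_E:*/16, job_F:*/10}
Op 7: unregister job_F -> active={job_A:*/6, job_B:*/15, job_C:*/11, job_D:*/3, job_E:*/16}
Op 8: register job_D */12 -> active={job_A:*/6, job_B:*/15, job_C:*/11, job_D:*/12, job_E:*/16}
Op 9: register job_F */2 -> active={job_A:*/6, job_B:*/15, job_C:*/11, job_D:*/12, job_E:*/16, job_F:*/2}
Op 10: register job_F */12 -> active={job_A:*/6, job_B:*/15, job_C:*/11, job_D:*/12, job_E:*/16, job_F:*/12}
Op 11: unregister job_C -> active={job_A:*/6, job_B:*/15, job_D:*/12, job_E:*/16, job_F:*/12}
Op 12: register job_A */19 -> active={job_A:*/19, job_B:*/15, job_D:*/12, job_E:*/16, job_F:*/12}
Op 13: unregister job_A -> active={job_B:*/15, job_D:*/12, job_E:*/16, job_F:*/12}
  job_B: interval 15, next fire after T=189 is 195
  job_D: interval 12, next fire after T=189 is 192
  job_E: interval 16, next fire after T=189 is 192
  job_F: interval 12, next fire after T=189 is 192
Earliest = 192, winner (lex tiebreak) = job_D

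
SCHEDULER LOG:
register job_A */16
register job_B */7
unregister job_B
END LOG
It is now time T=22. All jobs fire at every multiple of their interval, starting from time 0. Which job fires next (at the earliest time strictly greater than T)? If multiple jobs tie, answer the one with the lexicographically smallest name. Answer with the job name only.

Op 1: register job_A */16 -> active={job_A:*/16}
Op 2: register job_B */7 -> active={job_A:*/16, job_B:*/7}
Op 3: unregister job_B -> active={job_A:*/16}
  job_A: interval 16, next fire after T=22 is 32
Earliest = 32, winner (lex tiebreak) = job_A

Answer: job_A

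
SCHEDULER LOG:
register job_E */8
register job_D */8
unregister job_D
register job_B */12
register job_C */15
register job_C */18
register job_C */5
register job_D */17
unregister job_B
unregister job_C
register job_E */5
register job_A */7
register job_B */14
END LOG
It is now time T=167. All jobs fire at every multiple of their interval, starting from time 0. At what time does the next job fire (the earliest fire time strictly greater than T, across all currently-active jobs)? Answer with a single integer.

Op 1: register job_E */8 -> active={job_E:*/8}
Op 2: register job_D */8 -> active={job_D:*/8, job_E:*/8}
Op 3: unregister job_D -> active={job_E:*/8}
Op 4: register job_B */12 -> active={job_B:*/12, job_E:*/8}
Op 5: register job_C */15 -> active={job_B:*/12, job_C:*/15, job_E:*/8}
Op 6: register job_C */18 -> active={job_B:*/12, job_C:*/18, job_E:*/8}
Op 7: register job_C */5 -> active={job_B:*/12, job_C:*/5, job_E:*/8}
Op 8: register job_D */17 -> active={job_B:*/12, job_C:*/5, job_D:*/17, job_E:*/8}
Op 9: unregister job_B -> active={job_C:*/5, job_D:*/17, job_E:*/8}
Op 10: unregister job_C -> active={job_D:*/17, job_E:*/8}
Op 11: register job_E */5 -> active={job_D:*/17, job_E:*/5}
Op 12: register job_A */7 -> active={job_A:*/7, job_D:*/17, job_E:*/5}
Op 13: register job_B */14 -> active={job_A:*/7, job_B:*/14, job_D:*/17, job_E:*/5}
  job_A: interval 7, next fire after T=167 is 168
  job_B: interval 14, next fire after T=167 is 168
  job_D: interval 17, next fire after T=167 is 170
  job_E: interval 5, next fire after T=167 is 170
Earliest fire time = 168 (job job_A)

Answer: 168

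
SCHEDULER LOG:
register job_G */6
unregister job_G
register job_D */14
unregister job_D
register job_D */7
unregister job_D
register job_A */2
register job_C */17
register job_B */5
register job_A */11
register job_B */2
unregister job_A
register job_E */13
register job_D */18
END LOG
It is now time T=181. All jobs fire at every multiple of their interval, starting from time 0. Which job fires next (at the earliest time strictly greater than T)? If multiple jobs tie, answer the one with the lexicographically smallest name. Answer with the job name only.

Answer: job_B

Derivation:
Op 1: register job_G */6 -> active={job_G:*/6}
Op 2: unregister job_G -> active={}
Op 3: register job_D */14 -> active={job_D:*/14}
Op 4: unregister job_D -> active={}
Op 5: register job_D */7 -> active={job_D:*/7}
Op 6: unregister job_D -> active={}
Op 7: register job_A */2 -> active={job_A:*/2}
Op 8: register job_C */17 -> active={job_A:*/2, job_C:*/17}
Op 9: register job_B */5 -> active={job_A:*/2, job_B:*/5, job_C:*/17}
Op 10: register job_A */11 -> active={job_A:*/11, job_B:*/5, job_C:*/17}
Op 11: register job_B */2 -> active={job_A:*/11, job_B:*/2, job_C:*/17}
Op 12: unregister job_A -> active={job_B:*/2, job_C:*/17}
Op 13: register job_E */13 -> active={job_B:*/2, job_C:*/17, job_E:*/13}
Op 14: register job_D */18 -> active={job_B:*/2, job_C:*/17, job_D:*/18, job_E:*/13}
  job_B: interval 2, next fire after T=181 is 182
  job_C: interval 17, next fire after T=181 is 187
  job_D: interval 18, next fire after T=181 is 198
  job_E: interval 13, next fire after T=181 is 182
Earliest = 182, winner (lex tiebreak) = job_B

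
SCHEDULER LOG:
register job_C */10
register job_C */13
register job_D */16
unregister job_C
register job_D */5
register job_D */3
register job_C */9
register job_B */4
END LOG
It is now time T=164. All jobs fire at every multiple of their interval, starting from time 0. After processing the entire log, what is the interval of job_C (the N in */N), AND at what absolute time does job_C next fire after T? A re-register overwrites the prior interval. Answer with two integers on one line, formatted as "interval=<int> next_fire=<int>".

Answer: interval=9 next_fire=171

Derivation:
Op 1: register job_C */10 -> active={job_C:*/10}
Op 2: register job_C */13 -> active={job_C:*/13}
Op 3: register job_D */16 -> active={job_C:*/13, job_D:*/16}
Op 4: unregister job_C -> active={job_D:*/16}
Op 5: register job_D */5 -> active={job_D:*/5}
Op 6: register job_D */3 -> active={job_D:*/3}
Op 7: register job_C */9 -> active={job_C:*/9, job_D:*/3}
Op 8: register job_B */4 -> active={job_B:*/4, job_C:*/9, job_D:*/3}
Final interval of job_C = 9
Next fire of job_C after T=164: (164//9+1)*9 = 171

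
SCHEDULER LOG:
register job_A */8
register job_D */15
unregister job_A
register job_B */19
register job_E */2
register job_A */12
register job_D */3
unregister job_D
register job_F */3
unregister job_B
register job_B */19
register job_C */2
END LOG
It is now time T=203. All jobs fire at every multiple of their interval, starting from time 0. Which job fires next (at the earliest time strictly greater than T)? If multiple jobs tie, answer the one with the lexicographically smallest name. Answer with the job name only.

Answer: job_A

Derivation:
Op 1: register job_A */8 -> active={job_A:*/8}
Op 2: register job_D */15 -> active={job_A:*/8, job_D:*/15}
Op 3: unregister job_A -> active={job_D:*/15}
Op 4: register job_B */19 -> active={job_B:*/19, job_D:*/15}
Op 5: register job_E */2 -> active={job_B:*/19, job_D:*/15, job_E:*/2}
Op 6: register job_A */12 -> active={job_A:*/12, job_B:*/19, job_D:*/15, job_E:*/2}
Op 7: register job_D */3 -> active={job_A:*/12, job_B:*/19, job_D:*/3, job_E:*/2}
Op 8: unregister job_D -> active={job_A:*/12, job_B:*/19, job_E:*/2}
Op 9: register job_F */3 -> active={job_A:*/12, job_B:*/19, job_E:*/2, job_F:*/3}
Op 10: unregister job_B -> active={job_A:*/12, job_E:*/2, job_F:*/3}
Op 11: register job_B */19 -> active={job_A:*/12, job_B:*/19, job_E:*/2, job_F:*/3}
Op 12: register job_C */2 -> active={job_A:*/12, job_B:*/19, job_C:*/2, job_E:*/2, job_F:*/3}
  job_A: interval 12, next fire after T=203 is 204
  job_B: interval 19, next fire after T=203 is 209
  job_C: interval 2, next fire after T=203 is 204
  job_E: interval 2, next fire after T=203 is 204
  job_F: interval 3, next fire after T=203 is 204
Earliest = 204, winner (lex tiebreak) = job_A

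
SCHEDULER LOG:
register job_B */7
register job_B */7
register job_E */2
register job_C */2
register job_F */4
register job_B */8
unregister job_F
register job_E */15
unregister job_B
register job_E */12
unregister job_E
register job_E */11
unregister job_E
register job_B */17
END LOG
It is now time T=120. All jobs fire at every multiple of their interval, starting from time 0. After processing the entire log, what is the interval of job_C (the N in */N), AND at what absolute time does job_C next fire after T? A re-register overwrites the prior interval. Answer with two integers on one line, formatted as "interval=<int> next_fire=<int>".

Answer: interval=2 next_fire=122

Derivation:
Op 1: register job_B */7 -> active={job_B:*/7}
Op 2: register job_B */7 -> active={job_B:*/7}
Op 3: register job_E */2 -> active={job_B:*/7, job_E:*/2}
Op 4: register job_C */2 -> active={job_B:*/7, job_C:*/2, job_E:*/2}
Op 5: register job_F */4 -> active={job_B:*/7, job_C:*/2, job_E:*/2, job_F:*/4}
Op 6: register job_B */8 -> active={job_B:*/8, job_C:*/2, job_E:*/2, job_F:*/4}
Op 7: unregister job_F -> active={job_B:*/8, job_C:*/2, job_E:*/2}
Op 8: register job_E */15 -> active={job_B:*/8, job_C:*/2, job_E:*/15}
Op 9: unregister job_B -> active={job_C:*/2, job_E:*/15}
Op 10: register job_E */12 -> active={job_C:*/2, job_E:*/12}
Op 11: unregister job_E -> active={job_C:*/2}
Op 12: register job_E */11 -> active={job_C:*/2, job_E:*/11}
Op 13: unregister job_E -> active={job_C:*/2}
Op 14: register job_B */17 -> active={job_B:*/17, job_C:*/2}
Final interval of job_C = 2
Next fire of job_C after T=120: (120//2+1)*2 = 122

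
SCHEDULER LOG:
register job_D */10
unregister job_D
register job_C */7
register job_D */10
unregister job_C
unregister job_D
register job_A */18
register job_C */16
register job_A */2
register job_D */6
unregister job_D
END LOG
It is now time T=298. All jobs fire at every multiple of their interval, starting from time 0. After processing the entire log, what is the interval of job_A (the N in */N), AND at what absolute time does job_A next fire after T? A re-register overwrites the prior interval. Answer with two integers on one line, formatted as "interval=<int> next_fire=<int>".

Answer: interval=2 next_fire=300

Derivation:
Op 1: register job_D */10 -> active={job_D:*/10}
Op 2: unregister job_D -> active={}
Op 3: register job_C */7 -> active={job_C:*/7}
Op 4: register job_D */10 -> active={job_C:*/7, job_D:*/10}
Op 5: unregister job_C -> active={job_D:*/10}
Op 6: unregister job_D -> active={}
Op 7: register job_A */18 -> active={job_A:*/18}
Op 8: register job_C */16 -> active={job_A:*/18, job_C:*/16}
Op 9: register job_A */2 -> active={job_A:*/2, job_C:*/16}
Op 10: register job_D */6 -> active={job_A:*/2, job_C:*/16, job_D:*/6}
Op 11: unregister job_D -> active={job_A:*/2, job_C:*/16}
Final interval of job_A = 2
Next fire of job_A after T=298: (298//2+1)*2 = 300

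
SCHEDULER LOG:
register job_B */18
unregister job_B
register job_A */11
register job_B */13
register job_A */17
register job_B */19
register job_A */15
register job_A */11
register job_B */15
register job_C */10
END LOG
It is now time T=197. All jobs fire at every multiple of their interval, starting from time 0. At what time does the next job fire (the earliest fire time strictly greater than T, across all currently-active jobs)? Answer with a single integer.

Op 1: register job_B */18 -> active={job_B:*/18}
Op 2: unregister job_B -> active={}
Op 3: register job_A */11 -> active={job_A:*/11}
Op 4: register job_B */13 -> active={job_A:*/11, job_B:*/13}
Op 5: register job_A */17 -> active={job_A:*/17, job_B:*/13}
Op 6: register job_B */19 -> active={job_A:*/17, job_B:*/19}
Op 7: register job_A */15 -> active={job_A:*/15, job_B:*/19}
Op 8: register job_A */11 -> active={job_A:*/11, job_B:*/19}
Op 9: register job_B */15 -> active={job_A:*/11, job_B:*/15}
Op 10: register job_C */10 -> active={job_A:*/11, job_B:*/15, job_C:*/10}
  job_A: interval 11, next fire after T=197 is 198
  job_B: interval 15, next fire after T=197 is 210
  job_C: interval 10, next fire after T=197 is 200
Earliest fire time = 198 (job job_A)

Answer: 198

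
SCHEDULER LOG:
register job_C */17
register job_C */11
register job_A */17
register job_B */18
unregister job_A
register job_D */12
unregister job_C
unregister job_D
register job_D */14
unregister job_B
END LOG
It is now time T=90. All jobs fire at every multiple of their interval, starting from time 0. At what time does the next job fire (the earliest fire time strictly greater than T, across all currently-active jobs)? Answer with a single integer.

Answer: 98

Derivation:
Op 1: register job_C */17 -> active={job_C:*/17}
Op 2: register job_C */11 -> active={job_C:*/11}
Op 3: register job_A */17 -> active={job_A:*/17, job_C:*/11}
Op 4: register job_B */18 -> active={job_A:*/17, job_B:*/18, job_C:*/11}
Op 5: unregister job_A -> active={job_B:*/18, job_C:*/11}
Op 6: register job_D */12 -> active={job_B:*/18, job_C:*/11, job_D:*/12}
Op 7: unregister job_C -> active={job_B:*/18, job_D:*/12}
Op 8: unregister job_D -> active={job_B:*/18}
Op 9: register job_D */14 -> active={job_B:*/18, job_D:*/14}
Op 10: unregister job_B -> active={job_D:*/14}
  job_D: interval 14, next fire after T=90 is 98
Earliest fire time = 98 (job job_D)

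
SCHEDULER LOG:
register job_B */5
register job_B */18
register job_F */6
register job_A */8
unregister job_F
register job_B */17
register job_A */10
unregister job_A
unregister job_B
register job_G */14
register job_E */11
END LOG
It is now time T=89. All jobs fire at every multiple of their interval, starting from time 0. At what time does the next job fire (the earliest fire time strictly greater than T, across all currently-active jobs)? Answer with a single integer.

Answer: 98

Derivation:
Op 1: register job_B */5 -> active={job_B:*/5}
Op 2: register job_B */18 -> active={job_B:*/18}
Op 3: register job_F */6 -> active={job_B:*/18, job_F:*/6}
Op 4: register job_A */8 -> active={job_A:*/8, job_B:*/18, job_F:*/6}
Op 5: unregister job_F -> active={job_A:*/8, job_B:*/18}
Op 6: register job_B */17 -> active={job_A:*/8, job_B:*/17}
Op 7: register job_A */10 -> active={job_A:*/10, job_B:*/17}
Op 8: unregister job_A -> active={job_B:*/17}
Op 9: unregister job_B -> active={}
Op 10: register job_G */14 -> active={job_G:*/14}
Op 11: register job_E */11 -> active={job_E:*/11, job_G:*/14}
  job_E: interval 11, next fire after T=89 is 99
  job_G: interval 14, next fire after T=89 is 98
Earliest fire time = 98 (job job_G)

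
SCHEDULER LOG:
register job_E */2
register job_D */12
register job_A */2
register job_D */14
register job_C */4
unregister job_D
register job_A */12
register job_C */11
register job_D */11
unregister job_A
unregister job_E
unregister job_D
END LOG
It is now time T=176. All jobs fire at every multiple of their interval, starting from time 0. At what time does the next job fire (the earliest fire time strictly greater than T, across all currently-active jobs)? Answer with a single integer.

Op 1: register job_E */2 -> active={job_E:*/2}
Op 2: register job_D */12 -> active={job_D:*/12, job_E:*/2}
Op 3: register job_A */2 -> active={job_A:*/2, job_D:*/12, job_E:*/2}
Op 4: register job_D */14 -> active={job_A:*/2, job_D:*/14, job_E:*/2}
Op 5: register job_C */4 -> active={job_A:*/2, job_C:*/4, job_D:*/14, job_E:*/2}
Op 6: unregister job_D -> active={job_A:*/2, job_C:*/4, job_E:*/2}
Op 7: register job_A */12 -> active={job_A:*/12, job_C:*/4, job_E:*/2}
Op 8: register job_C */11 -> active={job_A:*/12, job_C:*/11, job_E:*/2}
Op 9: register job_D */11 -> active={job_A:*/12, job_C:*/11, job_D:*/11, job_E:*/2}
Op 10: unregister job_A -> active={job_C:*/11, job_D:*/11, job_E:*/2}
Op 11: unregister job_E -> active={job_C:*/11, job_D:*/11}
Op 12: unregister job_D -> active={job_C:*/11}
  job_C: interval 11, next fire after T=176 is 187
Earliest fire time = 187 (job job_C)

Answer: 187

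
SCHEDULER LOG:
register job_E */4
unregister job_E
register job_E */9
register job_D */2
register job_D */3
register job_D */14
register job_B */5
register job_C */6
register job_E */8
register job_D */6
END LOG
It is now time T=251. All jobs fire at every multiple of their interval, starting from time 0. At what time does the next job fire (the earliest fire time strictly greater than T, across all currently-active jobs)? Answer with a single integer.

Op 1: register job_E */4 -> active={job_E:*/4}
Op 2: unregister job_E -> active={}
Op 3: register job_E */9 -> active={job_E:*/9}
Op 4: register job_D */2 -> active={job_D:*/2, job_E:*/9}
Op 5: register job_D */3 -> active={job_D:*/3, job_E:*/9}
Op 6: register job_D */14 -> active={job_D:*/14, job_E:*/9}
Op 7: register job_B */5 -> active={job_B:*/5, job_D:*/14, job_E:*/9}
Op 8: register job_C */6 -> active={job_B:*/5, job_C:*/6, job_D:*/14, job_E:*/9}
Op 9: register job_E */8 -> active={job_B:*/5, job_C:*/6, job_D:*/14, job_E:*/8}
Op 10: register job_D */6 -> active={job_B:*/5, job_C:*/6, job_D:*/6, job_E:*/8}
  job_B: interval 5, next fire after T=251 is 255
  job_C: interval 6, next fire after T=251 is 252
  job_D: interval 6, next fire after T=251 is 252
  job_E: interval 8, next fire after T=251 is 256
Earliest fire time = 252 (job job_C)

Answer: 252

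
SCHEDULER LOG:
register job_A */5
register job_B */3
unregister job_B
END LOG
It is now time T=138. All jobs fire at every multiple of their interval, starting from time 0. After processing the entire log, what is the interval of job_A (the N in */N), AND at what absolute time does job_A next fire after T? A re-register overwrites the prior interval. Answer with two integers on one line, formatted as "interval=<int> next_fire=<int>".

Answer: interval=5 next_fire=140

Derivation:
Op 1: register job_A */5 -> active={job_A:*/5}
Op 2: register job_B */3 -> active={job_A:*/5, job_B:*/3}
Op 3: unregister job_B -> active={job_A:*/5}
Final interval of job_A = 5
Next fire of job_A after T=138: (138//5+1)*5 = 140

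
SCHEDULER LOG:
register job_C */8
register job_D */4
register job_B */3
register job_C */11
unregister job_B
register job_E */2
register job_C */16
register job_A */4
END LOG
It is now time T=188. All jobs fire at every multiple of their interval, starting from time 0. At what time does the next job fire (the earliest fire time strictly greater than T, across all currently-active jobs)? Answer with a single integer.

Op 1: register job_C */8 -> active={job_C:*/8}
Op 2: register job_D */4 -> active={job_C:*/8, job_D:*/4}
Op 3: register job_B */3 -> active={job_B:*/3, job_C:*/8, job_D:*/4}
Op 4: register job_C */11 -> active={job_B:*/3, job_C:*/11, job_D:*/4}
Op 5: unregister job_B -> active={job_C:*/11, job_D:*/4}
Op 6: register job_E */2 -> active={job_C:*/11, job_D:*/4, job_E:*/2}
Op 7: register job_C */16 -> active={job_C:*/16, job_D:*/4, job_E:*/2}
Op 8: register job_A */4 -> active={job_A:*/4, job_C:*/16, job_D:*/4, job_E:*/2}
  job_A: interval 4, next fire after T=188 is 192
  job_C: interval 16, next fire after T=188 is 192
  job_D: interval 4, next fire after T=188 is 192
  job_E: interval 2, next fire after T=188 is 190
Earliest fire time = 190 (job job_E)

Answer: 190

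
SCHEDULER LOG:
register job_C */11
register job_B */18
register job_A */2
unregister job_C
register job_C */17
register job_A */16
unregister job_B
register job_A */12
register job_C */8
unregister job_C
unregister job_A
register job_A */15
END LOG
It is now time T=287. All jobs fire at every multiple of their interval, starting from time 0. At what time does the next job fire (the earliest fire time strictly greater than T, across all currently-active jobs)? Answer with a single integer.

Answer: 300

Derivation:
Op 1: register job_C */11 -> active={job_C:*/11}
Op 2: register job_B */18 -> active={job_B:*/18, job_C:*/11}
Op 3: register job_A */2 -> active={job_A:*/2, job_B:*/18, job_C:*/11}
Op 4: unregister job_C -> active={job_A:*/2, job_B:*/18}
Op 5: register job_C */17 -> active={job_A:*/2, job_B:*/18, job_C:*/17}
Op 6: register job_A */16 -> active={job_A:*/16, job_B:*/18, job_C:*/17}
Op 7: unregister job_B -> active={job_A:*/16, job_C:*/17}
Op 8: register job_A */12 -> active={job_A:*/12, job_C:*/17}
Op 9: register job_C */8 -> active={job_A:*/12, job_C:*/8}
Op 10: unregister job_C -> active={job_A:*/12}
Op 11: unregister job_A -> active={}
Op 12: register job_A */15 -> active={job_A:*/15}
  job_A: interval 15, next fire after T=287 is 300
Earliest fire time = 300 (job job_A)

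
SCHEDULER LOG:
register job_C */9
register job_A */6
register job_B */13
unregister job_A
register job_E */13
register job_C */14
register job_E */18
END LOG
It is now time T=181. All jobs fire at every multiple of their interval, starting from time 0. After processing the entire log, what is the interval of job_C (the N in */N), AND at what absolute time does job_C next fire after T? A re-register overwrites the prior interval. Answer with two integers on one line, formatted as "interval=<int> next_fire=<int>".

Answer: interval=14 next_fire=182

Derivation:
Op 1: register job_C */9 -> active={job_C:*/9}
Op 2: register job_A */6 -> active={job_A:*/6, job_C:*/9}
Op 3: register job_B */13 -> active={job_A:*/6, job_B:*/13, job_C:*/9}
Op 4: unregister job_A -> active={job_B:*/13, job_C:*/9}
Op 5: register job_E */13 -> active={job_B:*/13, job_C:*/9, job_E:*/13}
Op 6: register job_C */14 -> active={job_B:*/13, job_C:*/14, job_E:*/13}
Op 7: register job_E */18 -> active={job_B:*/13, job_C:*/14, job_E:*/18}
Final interval of job_C = 14
Next fire of job_C after T=181: (181//14+1)*14 = 182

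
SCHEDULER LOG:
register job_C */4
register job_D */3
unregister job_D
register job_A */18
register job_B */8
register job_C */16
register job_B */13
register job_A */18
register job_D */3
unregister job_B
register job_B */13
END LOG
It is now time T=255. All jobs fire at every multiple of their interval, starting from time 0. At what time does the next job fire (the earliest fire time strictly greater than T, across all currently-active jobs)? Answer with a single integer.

Op 1: register job_C */4 -> active={job_C:*/4}
Op 2: register job_D */3 -> active={job_C:*/4, job_D:*/3}
Op 3: unregister job_D -> active={job_C:*/4}
Op 4: register job_A */18 -> active={job_A:*/18, job_C:*/4}
Op 5: register job_B */8 -> active={job_A:*/18, job_B:*/8, job_C:*/4}
Op 6: register job_C */16 -> active={job_A:*/18, job_B:*/8, job_C:*/16}
Op 7: register job_B */13 -> active={job_A:*/18, job_B:*/13, job_C:*/16}
Op 8: register job_A */18 -> active={job_A:*/18, job_B:*/13, job_C:*/16}
Op 9: register job_D */3 -> active={job_A:*/18, job_B:*/13, job_C:*/16, job_D:*/3}
Op 10: unregister job_B -> active={job_A:*/18, job_C:*/16, job_D:*/3}
Op 11: register job_B */13 -> active={job_A:*/18, job_B:*/13, job_C:*/16, job_D:*/3}
  job_A: interval 18, next fire after T=255 is 270
  job_B: interval 13, next fire after T=255 is 260
  job_C: interval 16, next fire after T=255 is 256
  job_D: interval 3, next fire after T=255 is 258
Earliest fire time = 256 (job job_C)

Answer: 256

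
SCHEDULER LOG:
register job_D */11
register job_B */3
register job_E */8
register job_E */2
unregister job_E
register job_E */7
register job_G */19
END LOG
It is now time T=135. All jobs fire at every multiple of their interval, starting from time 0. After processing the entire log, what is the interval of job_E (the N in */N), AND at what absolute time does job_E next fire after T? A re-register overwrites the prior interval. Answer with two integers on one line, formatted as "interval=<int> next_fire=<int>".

Answer: interval=7 next_fire=140

Derivation:
Op 1: register job_D */11 -> active={job_D:*/11}
Op 2: register job_B */3 -> active={job_B:*/3, job_D:*/11}
Op 3: register job_E */8 -> active={job_B:*/3, job_D:*/11, job_E:*/8}
Op 4: register job_E */2 -> active={job_B:*/3, job_D:*/11, job_E:*/2}
Op 5: unregister job_E -> active={job_B:*/3, job_D:*/11}
Op 6: register job_E */7 -> active={job_B:*/3, job_D:*/11, job_E:*/7}
Op 7: register job_G */19 -> active={job_B:*/3, job_D:*/11, job_E:*/7, job_G:*/19}
Final interval of job_E = 7
Next fire of job_E after T=135: (135//7+1)*7 = 140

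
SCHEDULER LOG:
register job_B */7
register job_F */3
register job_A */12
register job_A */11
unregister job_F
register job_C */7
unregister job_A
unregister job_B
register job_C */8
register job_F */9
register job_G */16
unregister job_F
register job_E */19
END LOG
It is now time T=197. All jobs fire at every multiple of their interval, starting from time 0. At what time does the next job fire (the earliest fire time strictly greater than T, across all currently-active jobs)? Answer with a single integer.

Answer: 200

Derivation:
Op 1: register job_B */7 -> active={job_B:*/7}
Op 2: register job_F */3 -> active={job_B:*/7, job_F:*/3}
Op 3: register job_A */12 -> active={job_A:*/12, job_B:*/7, job_F:*/3}
Op 4: register job_A */11 -> active={job_A:*/11, job_B:*/7, job_F:*/3}
Op 5: unregister job_F -> active={job_A:*/11, job_B:*/7}
Op 6: register job_C */7 -> active={job_A:*/11, job_B:*/7, job_C:*/7}
Op 7: unregister job_A -> active={job_B:*/7, job_C:*/7}
Op 8: unregister job_B -> active={job_C:*/7}
Op 9: register job_C */8 -> active={job_C:*/8}
Op 10: register job_F */9 -> active={job_C:*/8, job_F:*/9}
Op 11: register job_G */16 -> active={job_C:*/8, job_F:*/9, job_G:*/16}
Op 12: unregister job_F -> active={job_C:*/8, job_G:*/16}
Op 13: register job_E */19 -> active={job_C:*/8, job_E:*/19, job_G:*/16}
  job_C: interval 8, next fire after T=197 is 200
  job_E: interval 19, next fire after T=197 is 209
  job_G: interval 16, next fire after T=197 is 208
Earliest fire time = 200 (job job_C)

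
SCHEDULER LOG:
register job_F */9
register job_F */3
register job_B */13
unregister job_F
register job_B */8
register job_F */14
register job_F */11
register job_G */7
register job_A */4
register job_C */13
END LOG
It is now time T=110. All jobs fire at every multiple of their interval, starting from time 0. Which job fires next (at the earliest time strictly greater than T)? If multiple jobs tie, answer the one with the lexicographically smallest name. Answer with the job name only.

Op 1: register job_F */9 -> active={job_F:*/9}
Op 2: register job_F */3 -> active={job_F:*/3}
Op 3: register job_B */13 -> active={job_B:*/13, job_F:*/3}
Op 4: unregister job_F -> active={job_B:*/13}
Op 5: register job_B */8 -> active={job_B:*/8}
Op 6: register job_F */14 -> active={job_B:*/8, job_F:*/14}
Op 7: register job_F */11 -> active={job_B:*/8, job_F:*/11}
Op 8: register job_G */7 -> active={job_B:*/8, job_F:*/11, job_G:*/7}
Op 9: register job_A */4 -> active={job_A:*/4, job_B:*/8, job_F:*/11, job_G:*/7}
Op 10: register job_C */13 -> active={job_A:*/4, job_B:*/8, job_C:*/13, job_F:*/11, job_G:*/7}
  job_A: interval 4, next fire after T=110 is 112
  job_B: interval 8, next fire after T=110 is 112
  job_C: interval 13, next fire after T=110 is 117
  job_F: interval 11, next fire after T=110 is 121
  job_G: interval 7, next fire after T=110 is 112
Earliest = 112, winner (lex tiebreak) = job_A

Answer: job_A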